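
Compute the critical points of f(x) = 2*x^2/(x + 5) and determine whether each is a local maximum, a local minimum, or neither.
f'(x) = 2*x*(x + 10)/(x^2 + 10*x + 25)

Solve f'(x) = 0:
  f'(x) = 2*x*(x + 10)/(x + 5)^2; the denominator is positive wherever f is defined, so f'(x) = 0 ⇔ 2*x^2 + 20*x = 0.
  Factor: 2*x^2 + 20*x = 2*x*(x + 10) = 0.
  ⇒ x = -10, 0

f''(x) = 100/(x^3 + 15*x^2 + 75*x + 125)
Second-derivative test at each critical point:
  f''(-10) = -4/5 < 0 → local maximum
  f''(0) = 4/5 > 0 → local minimum

Critical points: x = -10 (local maximum); x = 0 (local minimum)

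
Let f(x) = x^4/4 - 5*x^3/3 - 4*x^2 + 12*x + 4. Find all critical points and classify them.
f'(x) = x^3 - 5*x^2 - 8*x + 12

Solve f'(x) = 0:
  Factor: x^3 - 5*x^2 - 8*x + 12 = (x - 6)*(x - 1)*(x + 2) = 0.
  ⇒ x = -2, 1, 6

f''(x) = 3*x^2 - 10*x - 8
Second-derivative test at each critical point:
  f''(-2) = 24 > 0 → local minimum
  f''(1) = -15 < 0 → local maximum
  f''(6) = 40 > 0 → local minimum

Critical points: x = -2 (local minimum); x = 1 (local maximum); x = 6 (local minimum)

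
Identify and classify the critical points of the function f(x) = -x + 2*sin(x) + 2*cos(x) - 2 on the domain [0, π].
f'(x) = 2*sqrt(2)*cos(x + pi/4) - 1

Solve f'(x) = 0 on [0, π]:
  f'(x) = 0 ⇔ -2*sin(x) + 2*cos(x) = 1. Write the left side as R·cos(x + φ) with R = √(2² + 2²) = 2*sqrt(2), cos φ = sqrt(2)/2, sin φ = sqrt(2)/2; then cos(x + φ) = sqrt(2)/4. Solve for x and keep the solutions lying in [0, π].
  ⇒ x = atan((-1 + sqrt(7))/(1 + sqrt(7))) ≈ 0.4240

f''(x) = -2*sqrt(2)*sin(x + pi/4)
Second-derivative test at each critical point:
  f''(0.4240) = -2.6458 < 0 → local maximum

Critical points: x = atan((-1 + sqrt(7))/(1 + sqrt(7))) ≈ 0.4240 (local maximum)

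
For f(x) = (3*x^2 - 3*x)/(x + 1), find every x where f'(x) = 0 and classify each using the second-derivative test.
f'(x) = 3*(x^2 + 2*x - 1)/(x^2 + 2*x + 1)

Solve f'(x) = 0:
  f'(x) = 3*(x^2 + 2*x - 1)/(x + 1)^2; the denominator is positive wherever f is defined, so f'(x) = 0 ⇔ 3*x^2 + 6*x - 3 = 0.
  Factor: 3*x^2 + 6*x - 3 = 3*(x^2 + 2*x - 1); x^2 + 2*x - 1 = 0 has no rational roots; quadratic formula: x = (-2 ± √8)/2.
  ⇒ x = -sqrt(2) - 1 ≈ -2.4142, -1 + sqrt(2) ≈ 0.4142

f''(x) = 12/(x^3 + 3*x^2 + 3*x + 1)
Second-derivative test at each critical point:
  f''(-2.4142) = -4.2426 < 0 → local maximum
  f''(0.4142) = 4.2426 > 0 → local minimum

Critical points: x = -sqrt(2) - 1 ≈ -2.4142 (local maximum); x = -1 + sqrt(2) ≈ 0.4142 (local minimum)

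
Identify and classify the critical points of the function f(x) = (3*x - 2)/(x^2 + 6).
f'(x) = (-3*x^2 + 4*x + 18)/(x^4 + 12*x^2 + 36)

Solve f'(x) = 0:
  f'(x) = -(3*x^2 - 4*x - 18)/(x^2 + 6)^2; the denominator is positive wherever f is defined, so f'(x) = 0 ⇔ -3*x^2 + 4*x + 18 = 0.
  3*x^2 - 4*x - 18 = 0 has no rational roots; quadratic formula: x = (4 ± √232)/6.
  ⇒ x = 2/3 - sqrt(58)/3 ≈ -1.8719, 2/3 + sqrt(58)/3 ≈ 3.2053

f''(x) = 2*(4*x^2*(3*x - 2) + (2 - 9*x)*(x^2 + 6))/(x^2 + 6)^3
Second-derivative test at each critical point:
  f''(-1.8719) = 0.1686 > 0 → local minimum
  f''(3.2053) = -0.0575 < 0 → local maximum

Critical points: x = 2/3 - sqrt(58)/3 ≈ -1.8719 (local minimum); x = 2/3 + sqrt(58)/3 ≈ 3.2053 (local maximum)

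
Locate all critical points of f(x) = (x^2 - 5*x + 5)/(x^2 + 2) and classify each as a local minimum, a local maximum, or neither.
f'(x) = (5*x^2 - 6*x - 10)/(x^4 + 4*x^2 + 4)

Solve f'(x) = 0:
  f'(x) = (5*x^2 - 6*x - 10)/(x^2 + 2)^2; the denominator is positive wherever f is defined, so f'(x) = 0 ⇔ 5*x^2 - 6*x - 10 = 0.
  5*x^2 - 6*x - 10 = 0 has no rational roots; quadratic formula: x = (6 ± √236)/10.
  ⇒ x = 3/5 - sqrt(59)/5 ≈ -0.9362, 3/5 + sqrt(59)/5 ≈ 2.1362

f''(x) = 2*(-5*x^3 + 9*x^2 + 30*x - 6)/(x^6 + 6*x^4 + 12*x^2 + 8)
Second-derivative test at each critical point:
  f''(-0.9362) = -1.8566 < 0 → local maximum
  f''(2.1362) = 0.3566 > 0 → local minimum

Critical points: x = 3/5 - sqrt(59)/5 ≈ -0.9362 (local maximum); x = 3/5 + sqrt(59)/5 ≈ 2.1362 (local minimum)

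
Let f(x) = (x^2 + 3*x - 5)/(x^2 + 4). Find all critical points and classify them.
f'(x) = 3*(-x^2 + 6*x + 4)/(x^4 + 8*x^2 + 16)

Solve f'(x) = 0:
  f'(x) = -3*(x^2 - 6*x - 4)/(x^2 + 4)^2; the denominator is positive wherever f is defined, so f'(x) = 0 ⇔ -3*x^2 + 18*x + 12 = 0.
  Factor: -3*x^2 + 18*x + 12 = -3*(x^2 - 6*x - 4); x^2 - 6*x - 4 = 0 has no rational roots; quadratic formula: x = (6 ± √52)/2.
  ⇒ x = 3 - sqrt(13) ≈ -0.6056, 3 + sqrt(13) ≈ 6.6056

f''(x) = 6*(x^3 - 9*x^2 - 12*x + 12)/(x^6 + 12*x^4 + 48*x^2 + 64)
Second-derivative test at each critical point:
  f''(-0.6056) = 1.1345 > 0 → local minimum
  f''(6.6056) = -0.0095 < 0 → local maximum

Critical points: x = 3 - sqrt(13) ≈ -0.6056 (local minimum); x = 3 + sqrt(13) ≈ 6.6056 (local maximum)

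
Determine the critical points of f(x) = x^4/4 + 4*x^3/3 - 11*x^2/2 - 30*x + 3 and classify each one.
f'(x) = x^3 + 4*x^2 - 11*x - 30

Solve f'(x) = 0:
  Factor: x^3 + 4*x^2 - 11*x - 30 = (x - 3)*(x + 2)*(x + 5) = 0.
  ⇒ x = -5, -2, 3

f''(x) = 3*x^2 + 8*x - 11
Second-derivative test at each critical point:
  f''(-5) = 24 > 0 → local minimum
  f''(-2) = -15 < 0 → local maximum
  f''(3) = 40 > 0 → local minimum

Critical points: x = -5 (local minimum); x = -2 (local maximum); x = 3 (local minimum)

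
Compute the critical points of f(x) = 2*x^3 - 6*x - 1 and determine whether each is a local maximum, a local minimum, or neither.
f'(x) = 6*x^2 - 6

Solve f'(x) = 0:
  Factor: 6*x^2 - 6 = 6*(x - 1)*(x + 1) = 0.
  ⇒ x = -1, 1

f''(x) = 12*x
Second-derivative test at each critical point:
  f''(-1) = -12 < 0 → local maximum
  f''(1) = 12 > 0 → local minimum

Critical points: x = -1 (local maximum); x = 1 (local minimum)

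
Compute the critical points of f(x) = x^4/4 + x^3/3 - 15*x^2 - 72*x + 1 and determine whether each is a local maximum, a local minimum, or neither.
f'(x) = x^3 + x^2 - 30*x - 72

Solve f'(x) = 0:
  Factor: x^3 + x^2 - 30*x - 72 = (x - 6)*(x + 3)*(x + 4) = 0.
  ⇒ x = -4, -3, 6

f''(x) = 3*x^2 + 2*x - 30
Second-derivative test at each critical point:
  f''(-4) = 10 > 0 → local minimum
  f''(-3) = -9 < 0 → local maximum
  f''(6) = 90 > 0 → local minimum

Critical points: x = -4 (local minimum); x = -3 (local maximum); x = 6 (local minimum)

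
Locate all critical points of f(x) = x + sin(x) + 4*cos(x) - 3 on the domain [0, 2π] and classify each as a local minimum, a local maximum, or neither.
f'(x) = -4*sin(x) + cos(x) + 1

Solve f'(x) = 0 on [0, 2π]:
  f'(x) = 0 ⇔ -4*sin(x) + cos(x) = -1. Write the left side as R·cos(x + φ) with R = √(1² + 4²) = sqrt(17), cos φ = sqrt(17)/17, sin φ = 4*sqrt(17)/17; then cos(x + φ) = -sqrt(17)/17. Solve for x and keep the solutions lying in [0, 2π].
  ⇒ x = atan(8/15) ≈ 0.4900, pi ≈ 3.1416

f''(x) = -sin(x) - 4*cos(x)
Second-derivative test at each critical point:
  f''(0.4900) = -4 < 0 → local maximum
  f''(3.1416) = 4 > 0 → local minimum

Critical points: x = atan(8/15) ≈ 0.4900 (local maximum); x = pi ≈ 3.1416 (local minimum)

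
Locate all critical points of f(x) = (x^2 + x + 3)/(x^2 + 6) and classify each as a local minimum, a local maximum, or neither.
f'(x) = (-x^2 + 6*x + 6)/(x^4 + 12*x^2 + 36)

Solve f'(x) = 0:
  f'(x) = -(x^2 - 6*x - 6)/(x^2 + 6)^2; the denominator is positive wherever f is defined, so f'(x) = 0 ⇔ -x^2 + 6*x + 6 = 0.
  x^2 - 6*x - 6 = 0 has no rational roots; quadratic formula: x = (6 ± √60)/2.
  ⇒ x = 3 - sqrt(15) ≈ -0.8730, 3 + sqrt(15) ≈ 6.8730

f''(x) = 2*(x^3 - 9*x^2 - 18*x + 18)/(x^6 + 18*x^4 + 108*x^2 + 216)
Second-derivative test at each critical point:
  f''(-0.8730) = 0.1694 > 0 → local minimum
  f''(6.8730) = -0.0027 < 0 → local maximum

Critical points: x = 3 - sqrt(15) ≈ -0.8730 (local minimum); x = 3 + sqrt(15) ≈ 6.8730 (local maximum)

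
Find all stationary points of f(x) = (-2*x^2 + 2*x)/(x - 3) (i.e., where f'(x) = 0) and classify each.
f'(x) = 2*(-x^2 + 6*x - 3)/(x^2 - 6*x + 9)

Solve f'(x) = 0:
  f'(x) = -2*(x^2 - 6*x + 3)/(x - 3)^2; the denominator is positive wherever f is defined, so f'(x) = 0 ⇔ -2*x^2 + 12*x - 6 = 0.
  Factor: -2*x^2 + 12*x - 6 = -2*(x^2 - 6*x + 3); x^2 - 6*x + 3 = 0 has no rational roots; quadratic formula: x = (6 ± √24)/2.
  ⇒ x = 3 - sqrt(6) ≈ 0.5505, sqrt(6) + 3 ≈ 5.4495

f''(x) = -24/(x^3 - 9*x^2 + 27*x - 27)
Second-derivative test at each critical point:
  f''(0.5505) = 1.6330 > 0 → local minimum
  f''(5.4495) = -1.6330 < 0 → local maximum

Critical points: x = 3 - sqrt(6) ≈ 0.5505 (local minimum); x = sqrt(6) + 3 ≈ 5.4495 (local maximum)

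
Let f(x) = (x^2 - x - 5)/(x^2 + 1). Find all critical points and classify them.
f'(x) = (x^2 + 12*x - 1)/(x^4 + 2*x^2 + 1)

Solve f'(x) = 0:
  f'(x) = (x^2 + 12*x - 1)/(x^2 + 1)^2; the denominator is positive wherever f is defined, so f'(x) = 0 ⇔ x^2 + 12*x - 1 = 0.
  x^2 + 12*x - 1 = 0 has no rational roots; quadratic formula: x = (-12 ± √148)/2.
  ⇒ x = -sqrt(37) - 6 ≈ -12.0828, -6 + sqrt(37) ≈ 0.0828

f''(x) = 2*(-x^3 - 18*x^2 + 3*x + 6)/(x^6 + 3*x^4 + 3*x^2 + 1)
Second-derivative test at each critical point:
  f''(-12.0828) = -0.0006 < 0 → local maximum
  f''(0.0828) = 12.0006 > 0 → local minimum

Critical points: x = -sqrt(37) - 6 ≈ -12.0828 (local maximum); x = -6 + sqrt(37) ≈ 0.0828 (local minimum)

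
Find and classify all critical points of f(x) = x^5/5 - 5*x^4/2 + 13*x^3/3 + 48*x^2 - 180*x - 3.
f'(x) = x^4 - 10*x^3 + 13*x^2 + 96*x - 180

Solve f'(x) = 0:
  Factor: x^4 - 10*x^3 + 13*x^2 + 96*x - 180 = (x - 6)*(x - 5)*(x - 2)*(x + 3) = 0.
  ⇒ x = -3, 2, 5, 6

f''(x) = 4*x^3 - 30*x^2 + 26*x + 96
Second-derivative test at each critical point:
  f''(-3) = -360 < 0 → local maximum
  f''(2) = 60 > 0 → local minimum
  f''(5) = -24 < 0 → local maximum
  f''(6) = 36 > 0 → local minimum

Critical points: x = -3 (local maximum); x = 2 (local minimum); x = 5 (local maximum); x = 6 (local minimum)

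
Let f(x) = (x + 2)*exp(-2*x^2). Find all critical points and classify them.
f'(x) = (-4*x*(x + 2) + 1)*exp(-2*x^2)

Solve f'(x) = 0:
  f'(x) = (-4*x^2 - 8*x + 1)·exp(-2*x^2) and exp(-2*x^2) > 0 for every x, so f'(x) = 0 ⇔ -4*x^2 - 8*x + 1 = 0.
  4*x^2 + 8*x - 1 = 0 has no rational roots; quadratic formula: x = (-8 ± √80)/8.
  ⇒ x = -sqrt(5)/2 - 1 ≈ -2.1180, -1 + sqrt(5)/2 ≈ 0.1180

f''(x) = 4*(4*x^2*(x + 2) - 3*x - 2)*exp(-2*x^2)
Second-derivative test at each critical point:
  f''(-2.1180) = 0.0011 > 0 → local minimum
  f''(0.1180) = -8.6985 < 0 → local maximum

Critical points: x = -sqrt(5)/2 - 1 ≈ -2.1180 (local minimum); x = -1 + sqrt(5)/2 ≈ 0.1180 (local maximum)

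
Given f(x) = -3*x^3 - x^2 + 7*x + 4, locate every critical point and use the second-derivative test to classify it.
f'(x) = -9*x^2 - 2*x + 7

Solve f'(x) = 0:
  Factor: -9*x^2 - 2*x + 7 = -(x + 1)*(9*x - 7) = 0.
  ⇒ x = -1, 7/9

f''(x) = -18*x - 2
Second-derivative test at each critical point:
  f''(-1) = 16 > 0 → local minimum
  f''(7/9) = -16 < 0 → local maximum

Critical points: x = -1 (local minimum); x = 7/9 (local maximum)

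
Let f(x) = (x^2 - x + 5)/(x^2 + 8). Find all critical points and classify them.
f'(x) = (x^2 + 6*x - 8)/(x^4 + 16*x^2 + 64)

Solve f'(x) = 0:
  f'(x) = (x^2 + 6*x - 8)/(x^2 + 8)^2; the denominator is positive wherever f is defined, so f'(x) = 0 ⇔ x^2 + 6*x - 8 = 0.
  x^2 + 6*x - 8 = 0 has no rational roots; quadratic formula: x = (-6 ± √68)/2.
  ⇒ x = -sqrt(17) - 3 ≈ -7.1231, -3 + sqrt(17) ≈ 1.1231

f''(x) = 2*(-x^3 - 9*x^2 + 24*x + 24)/(x^6 + 24*x^4 + 192*x^2 + 512)
Second-derivative test at each critical point:
  f''(-7.1231) = -0.0024 < 0 → local maximum
  f''(1.1231) = 0.0961 > 0 → local minimum

Critical points: x = -sqrt(17) - 3 ≈ -7.1231 (local maximum); x = -3 + sqrt(17) ≈ 1.1231 (local minimum)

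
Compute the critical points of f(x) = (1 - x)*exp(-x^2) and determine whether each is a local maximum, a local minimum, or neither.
f'(x) = (2*x*(x - 1) - 1)*exp(-x^2)

Solve f'(x) = 0:
  f'(x) = (2*x^2 - 2*x - 1)·exp(-x^2) and exp(-x^2) > 0 for every x, so f'(x) = 0 ⇔ 2*x^2 - 2*x - 1 = 0.
  2*x^2 - 2*x - 1 = 0 has no rational roots; quadratic formula: x = (2 ± √12)/4.
  ⇒ x = 1/2 - sqrt(3)/2 ≈ -0.3660, 1/2 + sqrt(3)/2 ≈ 1.3660

f''(x) = 2*(2*x^2*(1 - x) + 3*x - 1)*exp(-x^2)
Second-derivative test at each critical point:
  f''(-0.3660) = -3.0297 < 0 → local maximum
  f''(1.3660) = 0.5360 > 0 → local minimum

Critical points: x = 1/2 - sqrt(3)/2 ≈ -0.3660 (local maximum); x = 1/2 + sqrt(3)/2 ≈ 1.3660 (local minimum)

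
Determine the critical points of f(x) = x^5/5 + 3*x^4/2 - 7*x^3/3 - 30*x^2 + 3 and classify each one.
f'(x) = x*(x^3 + 6*x^2 - 7*x - 60)

Solve f'(x) = 0:
  Factor: x^4 + 6*x^3 - 7*x^2 - 60*x = x*(x - 3)*(x + 4)*(x + 5) = 0.
  ⇒ x = -5, -4, 0, 3

f''(x) = 4*x^3 + 18*x^2 - 14*x - 60
Second-derivative test at each critical point:
  f''(-5) = -40 < 0 → local maximum
  f''(-4) = 28 > 0 → local minimum
  f''(0) = -60 < 0 → local maximum
  f''(3) = 168 > 0 → local minimum

Critical points: x = -5 (local maximum); x = -4 (local minimum); x = 0 (local maximum); x = 3 (local minimum)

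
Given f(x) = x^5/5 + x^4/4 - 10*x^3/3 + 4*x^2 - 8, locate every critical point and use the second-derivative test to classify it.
f'(x) = x*(x^3 + x^2 - 10*x + 8)

Solve f'(x) = 0:
  Factor: x^4 + x^3 - 10*x^2 + 8*x = x*(x - 2)*(x - 1)*(x + 4) = 0.
  ⇒ x = -4, 0, 1, 2

f''(x) = 4*x^3 + 3*x^2 - 20*x + 8
Second-derivative test at each critical point:
  f''(-4) = -120 < 0 → local maximum
  f''(0) = 8 > 0 → local minimum
  f''(1) = -5 < 0 → local maximum
  f''(2) = 12 > 0 → local minimum

Critical points: x = -4 (local maximum); x = 0 (local minimum); x = 1 (local maximum); x = 2 (local minimum)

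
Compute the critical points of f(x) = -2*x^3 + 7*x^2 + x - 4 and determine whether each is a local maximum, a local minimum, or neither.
f'(x) = -6*x^2 + 14*x + 1

Solve f'(x) = 0:
  6*x^2 - 14*x - 1 = 0 has no rational roots; quadratic formula: x = (14 ± √220)/12.
  ⇒ x = 7/6 - sqrt(55)/6 ≈ -0.0694, 7/6 + sqrt(55)/6 ≈ 2.4027

f''(x) = 14 - 12*x
Second-derivative test at each critical point:
  f''(-0.0694) = 14.8324 > 0 → local minimum
  f''(2.4027) = -14.8324 < 0 → local maximum

Critical points: x = 7/6 - sqrt(55)/6 ≈ -0.0694 (local minimum); x = 7/6 + sqrt(55)/6 ≈ 2.4027 (local maximum)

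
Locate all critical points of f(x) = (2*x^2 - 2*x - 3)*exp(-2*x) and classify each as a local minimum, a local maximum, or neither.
f'(x) = 4*(-x^2 + 2*x + 1)*exp(-2*x)

Solve f'(x) = 0:
  f'(x) = (-4*x^2 + 8*x + 4)·exp(-2*x) and exp(-2*x) > 0 for every x, so f'(x) = 0 ⇔ -4*x^2 + 8*x + 4 = 0.
  Factor: -4*x^2 + 8*x + 4 = -4*(x^2 - 2*x - 1); x^2 - 2*x - 1 = 0 has no rational roots; quadratic formula: x = (2 ± √8)/2.
  ⇒ x = 1 - sqrt(2) ≈ -0.4142, 1 + sqrt(2) ≈ 2.4142

f''(x) = 8*x*(x - 3)*exp(-2*x)
Second-derivative test at each critical point:
  f''(-0.4142) = 25.9052 > 0 → local minimum
  f''(2.4142) = -0.0905 < 0 → local maximum

Critical points: x = 1 - sqrt(2) ≈ -0.4142 (local minimum); x = 1 + sqrt(2) ≈ 2.4142 (local maximum)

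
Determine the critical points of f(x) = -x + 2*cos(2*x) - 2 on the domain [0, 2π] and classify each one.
f'(x) = -4*sin(2*x) - 1

Solve f'(x) = 0 on [0, 2π]:
  f'(x) = 0 ⇔ sin(2*x) = -1/4, i.e. 2*x = arcsin(-1/4) + 2nπ or 2*x = π − arcsin(-1/4) + 2nπ; keep the solutions lying in [0, 2π].
  ⇒ x = asin(1/4)/2 + pi/2 ≈ 1.6971, pi - asin(1/4)/2 ≈ 3.0153, asin(1/4)/2 + 3*pi/2 ≈ 4.8387, -asin(1/4)/2 + 2*pi ≈ 6.1568

f''(x) = -8*cos(2*x)
Second-derivative test at each critical point:
  f''(1.6971) = 7.7460 > 0 → local minimum
  f''(3.0153) = -7.7460 < 0 → local maximum
  f''(4.8387) = 7.7460 > 0 → local minimum
  f''(6.1568) = -7.7460 < 0 → local maximum

Critical points: x = asin(1/4)/2 + pi/2 ≈ 1.6971 (local minimum); x = pi - asin(1/4)/2 ≈ 3.0153 (local maximum); x = asin(1/4)/2 + 3*pi/2 ≈ 4.8387 (local minimum); x = -asin(1/4)/2 + 2*pi ≈ 6.1568 (local maximum)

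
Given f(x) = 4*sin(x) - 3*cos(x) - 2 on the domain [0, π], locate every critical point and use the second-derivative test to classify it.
f'(x) = 3*sin(x) + 4*cos(x)

Solve f'(x) = 0 on [0, π]:
  f'(x) = 0 ⇔ 4*cos(x) = -3*sin(x) ⇔ tan(x) = -4/3, i.e. x = arctan(-4/3) + nπ; keep the solutions lying in [0, π].
  ⇒ x = pi - atan(4/3) ≈ 2.2143

f''(x) = -4*sin(x) + 3*cos(x)
Second-derivative test at each critical point:
  f''(2.2143) = -5 < 0 → local maximum

Critical points: x = pi - atan(4/3) ≈ 2.2143 (local maximum)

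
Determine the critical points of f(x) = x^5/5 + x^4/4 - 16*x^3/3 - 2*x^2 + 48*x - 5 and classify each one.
f'(x) = x^4 + x^3 - 16*x^2 - 4*x + 48

Solve f'(x) = 0:
  Factor: x^4 + x^3 - 16*x^2 - 4*x + 48 = (x - 3)*(x - 2)*(x + 2)*(x + 4) = 0.
  ⇒ x = -4, -2, 2, 3

f''(x) = 4*x^3 + 3*x^2 - 32*x - 4
Second-derivative test at each critical point:
  f''(-4) = -84 < 0 → local maximum
  f''(-2) = 40 > 0 → local minimum
  f''(2) = -24 < 0 → local maximum
  f''(3) = 35 > 0 → local minimum

Critical points: x = -4 (local maximum); x = -2 (local minimum); x = 2 (local maximum); x = 3 (local minimum)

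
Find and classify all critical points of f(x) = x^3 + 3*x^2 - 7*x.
f'(x) = 3*x^2 + 6*x - 7

Solve f'(x) = 0:
  3*x^2 + 6*x - 7 = 0 has no rational roots; quadratic formula: x = (-6 ± √120)/6.
  ⇒ x = -sqrt(30)/3 - 1 ≈ -2.8257, -1 + sqrt(30)/3 ≈ 0.8257

f''(x) = 6*x + 6
Second-derivative test at each critical point:
  f''(-2.8257) = -10.9545 < 0 → local maximum
  f''(0.8257) = 10.9545 > 0 → local minimum

Critical points: x = -sqrt(30)/3 - 1 ≈ -2.8257 (local maximum); x = -1 + sqrt(30)/3 ≈ 0.8257 (local minimum)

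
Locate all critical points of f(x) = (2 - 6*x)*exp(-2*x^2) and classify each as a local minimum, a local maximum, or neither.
f'(x) = 2*(4*x*(3*x - 1) - 3)*exp(-2*x^2)

Solve f'(x) = 0:
  f'(x) = (24*x^2 - 8*x - 6)·exp(-2*x^2) and exp(-2*x^2) > 0 for every x, so f'(x) = 0 ⇔ 24*x^2 - 8*x - 6 = 0.
  Factor: 24*x^2 - 8*x - 6 = 2*(12*x^2 - 4*x - 3); 12*x^2 - 4*x - 3 = 0 has no rational roots; quadratic formula: x = (4 ± √160)/24.
  ⇒ x = 1/6 - sqrt(10)/6 ≈ -0.3604, 1/6 + sqrt(10)/6 ≈ 0.6937

f''(x) = 8*(4*x^2*(1 - 3*x) + 9*x - 1)*exp(-2*x^2)
Second-derivative test at each critical point:
  f''(-0.3604) = -19.5112 < 0 → local maximum
  f''(0.6937) = 9.6626 > 0 → local minimum

Critical points: x = 1/6 - sqrt(10)/6 ≈ -0.3604 (local maximum); x = 1/6 + sqrt(10)/6 ≈ 0.6937 (local minimum)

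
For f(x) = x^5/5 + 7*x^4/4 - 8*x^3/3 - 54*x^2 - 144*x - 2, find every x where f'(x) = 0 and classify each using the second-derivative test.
f'(x) = x^4 + 7*x^3 - 8*x^2 - 108*x - 144

Solve f'(x) = 0:
  Factor: x^4 + 7*x^3 - 8*x^2 - 108*x - 144 = (x - 4)*(x + 2)*(x + 3)*(x + 6) = 0.
  ⇒ x = -6, -3, -2, 4

f''(x) = 4*x^3 + 21*x^2 - 16*x - 108
Second-derivative test at each critical point:
  f''(-6) = -120 < 0 → local maximum
  f''(-3) = 21 > 0 → local minimum
  f''(-2) = -24 < 0 → local maximum
  f''(4) = 420 > 0 → local minimum

Critical points: x = -6 (local maximum); x = -3 (local minimum); x = -2 (local maximum); x = 4 (local minimum)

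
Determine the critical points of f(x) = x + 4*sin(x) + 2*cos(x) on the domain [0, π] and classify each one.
f'(x) = -2*sin(x) + 4*cos(x) + 1

Solve f'(x) = 0 on [0, π]:
  f'(x) = 0 ⇔ -2*sin(x) + 4*cos(x) = -1. Write the left side as R·cos(x + φ) with R = √(4² + 2²) = 2*sqrt(5), cos φ = 2*sqrt(5)/5, sin φ = sqrt(5)/5; then cos(x + φ) = -sqrt(5)/10. Solve for x and keep the solutions lying in [0, π].
  ⇒ x = atan((1 + 2*sqrt(19))/(-2 + sqrt(19))) ≈ 1.3327

f''(x) = -4*sin(x) - 2*cos(x)
Second-derivative test at each critical point:
  f''(1.3327) = -4.3589 < 0 → local maximum

Critical points: x = atan((1 + 2*sqrt(19))/(-2 + sqrt(19))) ≈ 1.3327 (local maximum)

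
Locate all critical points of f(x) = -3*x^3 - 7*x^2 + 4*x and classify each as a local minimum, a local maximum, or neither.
f'(x) = -9*x^2 - 14*x + 4

Solve f'(x) = 0:
  9*x^2 + 14*x - 4 = 0 has no rational roots; quadratic formula: x = (-14 ± √340)/18.
  ⇒ x = -sqrt(85)/9 - 7/9 ≈ -1.8022, -7/9 + sqrt(85)/9 ≈ 0.2466

f''(x) = -18*x - 14
Second-derivative test at each critical point:
  f''(-1.8022) = 18.4391 > 0 → local minimum
  f''(0.2466) = -18.4391 < 0 → local maximum

Critical points: x = -sqrt(85)/9 - 7/9 ≈ -1.8022 (local minimum); x = -7/9 + sqrt(85)/9 ≈ 0.2466 (local maximum)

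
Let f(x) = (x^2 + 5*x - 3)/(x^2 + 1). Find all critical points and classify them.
f'(x) = (-5*x^2 + 8*x + 5)/(x^4 + 2*x^2 + 1)

Solve f'(x) = 0:
  f'(x) = -(5*x^2 - 8*x - 5)/(x^2 + 1)^2; the denominator is positive wherever f is defined, so f'(x) = 0 ⇔ -5*x^2 + 8*x + 5 = 0.
  5*x^2 - 8*x - 5 = 0 has no rational roots; quadratic formula: x = (8 ± √164)/10.
  ⇒ x = 4/5 - sqrt(41)/5 ≈ -0.4806, 4/5 + sqrt(41)/5 ≈ 2.0806

f''(x) = 2*(5*x^3 - 12*x^2 - 15*x + 4)/(x^6 + 3*x^4 + 3*x^2 + 1)
Second-derivative test at each critical point:
  f''(-0.4806) = 8.4510 > 0 → local minimum
  f''(2.0806) = -0.4510 < 0 → local maximum

Critical points: x = 4/5 - sqrt(41)/5 ≈ -0.4806 (local minimum); x = 4/5 + sqrt(41)/5 ≈ 2.0806 (local maximum)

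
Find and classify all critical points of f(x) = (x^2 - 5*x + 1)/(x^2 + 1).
f'(x) = 5*(x^2 - 1)/(x^4 + 2*x^2 + 1)

Solve f'(x) = 0:
  f'(x) = 5*(x - 1)*(x + 1)/(x^2 + 1)^2; the denominator is positive wherever f is defined, so f'(x) = 0 ⇔ 5*x^2 - 5 = 0.
  Factor: 5*x^2 - 5 = 5*(x - 1)*(x + 1) = 0.
  ⇒ x = -1, 1

f''(x) = 10*x*(3 - x^2)/(x^6 + 3*x^4 + 3*x^2 + 1)
Second-derivative test at each critical point:
  f''(-1) = -5/2 < 0 → local maximum
  f''(1) = 5/2 > 0 → local minimum

Critical points: x = -1 (local maximum); x = 1 (local minimum)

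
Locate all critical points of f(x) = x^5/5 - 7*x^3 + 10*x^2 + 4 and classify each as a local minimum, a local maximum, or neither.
f'(x) = x*(x^3 - 21*x + 20)

Solve f'(x) = 0:
  Factor: x^4 - 21*x^2 + 20*x = x*(x - 4)*(x - 1)*(x + 5) = 0.
  ⇒ x = -5, 0, 1, 4

f''(x) = 4*x^3 - 42*x + 20
Second-derivative test at each critical point:
  f''(-5) = -270 < 0 → local maximum
  f''(0) = 20 > 0 → local minimum
  f''(1) = -18 < 0 → local maximum
  f''(4) = 108 > 0 → local minimum

Critical points: x = -5 (local maximum); x = 0 (local minimum); x = 1 (local maximum); x = 4 (local minimum)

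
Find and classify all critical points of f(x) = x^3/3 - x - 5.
f'(x) = x^2 - 1

Solve f'(x) = 0:
  Factor: x^2 - 1 = (x - 1)*(x + 1) = 0.
  ⇒ x = -1, 1

f''(x) = 2*x
Second-derivative test at each critical point:
  f''(-1) = -2 < 0 → local maximum
  f''(1) = 2 > 0 → local minimum

Critical points: x = -1 (local maximum); x = 1 (local minimum)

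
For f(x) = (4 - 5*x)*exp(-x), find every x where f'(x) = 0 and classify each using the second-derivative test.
f'(x) = (5*x - 9)*exp(-x)

Solve f'(x) = 0:
  f'(x) = (5*x - 9)·exp(-x) and exp(-x) > 0 for every x, so f'(x) = 0 ⇔ 5*x - 9 = 0.
  5*x - 9 = 0.
  ⇒ x = 9/5

f''(x) = (14 - 5*x)*exp(-x)
Second-derivative test at each critical point:
  f''(9/5) = 0.8265 > 0 → local minimum

Critical points: x = 9/5 (local minimum)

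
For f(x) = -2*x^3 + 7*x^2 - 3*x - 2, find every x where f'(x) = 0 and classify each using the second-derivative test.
f'(x) = -6*x^2 + 14*x - 3

Solve f'(x) = 0:
  6*x^2 - 14*x + 3 = 0 has no rational roots; quadratic formula: x = (14 ± √124)/12.
  ⇒ x = 7/6 - sqrt(31)/6 ≈ 0.2387, sqrt(31)/6 + 7/6 ≈ 2.0946

f''(x) = 14 - 12*x
Second-derivative test at each critical point:
  f''(0.2387) = 11.1355 > 0 → local minimum
  f''(2.0946) = -11.1355 < 0 → local maximum

Critical points: x = 7/6 - sqrt(31)/6 ≈ 0.2387 (local minimum); x = sqrt(31)/6 + 7/6 ≈ 2.0946 (local maximum)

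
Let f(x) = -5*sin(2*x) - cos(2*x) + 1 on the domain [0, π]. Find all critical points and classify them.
f'(x) = 2*sin(2*x) - 10*cos(2*x)

Solve f'(x) = 0 on [0, π]:
  f'(x) = 0 ⇔ -5*cos(2*x) = -sin(2*x) ⇔ tan(2*x) = 5, i.e. 2*x = arctan(5) + nπ; keep the solutions lying in [0, π].
  ⇒ x = atan(5)/2 ≈ 0.6867, atan(5)/2 + pi/2 ≈ 2.2575

f''(x) = 20*sin(2*x) + 4*cos(2*x)
Second-derivative test at each critical point:
  f''(0.6867) = 20.3961 > 0 → local minimum
  f''(2.2575) = -20.3961 < 0 → local maximum

Critical points: x = atan(5)/2 ≈ 0.6867 (local minimum); x = atan(5)/2 + pi/2 ≈ 2.2575 (local maximum)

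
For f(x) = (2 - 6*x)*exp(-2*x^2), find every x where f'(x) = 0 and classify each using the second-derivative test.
f'(x) = 2*(4*x*(3*x - 1) - 3)*exp(-2*x^2)

Solve f'(x) = 0:
  f'(x) = (24*x^2 - 8*x - 6)·exp(-2*x^2) and exp(-2*x^2) > 0 for every x, so f'(x) = 0 ⇔ 24*x^2 - 8*x - 6 = 0.
  Factor: 24*x^2 - 8*x - 6 = 2*(12*x^2 - 4*x - 3); 12*x^2 - 4*x - 3 = 0 has no rational roots; quadratic formula: x = (4 ± √160)/24.
  ⇒ x = 1/6 - sqrt(10)/6 ≈ -0.3604, 1/6 + sqrt(10)/6 ≈ 0.6937

f''(x) = 8*(4*x^2*(1 - 3*x) + 9*x - 1)*exp(-2*x^2)
Second-derivative test at each critical point:
  f''(-0.3604) = -19.5112 < 0 → local maximum
  f''(0.6937) = 9.6626 > 0 → local minimum

Critical points: x = 1/6 - sqrt(10)/6 ≈ -0.3604 (local maximum); x = 1/6 + sqrt(10)/6 ≈ 0.6937 (local minimum)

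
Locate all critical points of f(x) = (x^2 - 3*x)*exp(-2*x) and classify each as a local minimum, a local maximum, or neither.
f'(x) = (-2*x^2 + 8*x - 3)*exp(-2*x)

Solve f'(x) = 0:
  f'(x) = (-2*x^2 + 8*x - 3)·exp(-2*x) and exp(-2*x) > 0 for every x, so f'(x) = 0 ⇔ -2*x^2 + 8*x - 3 = 0.
  2*x^2 - 8*x + 3 = 0 has no rational roots; quadratic formula: x = (8 ± √40)/4.
  ⇒ x = 2 - sqrt(10)/2 ≈ 0.4189, sqrt(10)/2 + 2 ≈ 3.5811

f''(x) = 2*(2*x^2 - 10*x + 7)*exp(-2*x)
Second-derivative test at each critical point:
  f''(0.4189) = 2.7366 > 0 → local minimum
  f''(3.5811) = -0.0049 < 0 → local maximum

Critical points: x = 2 - sqrt(10)/2 ≈ 0.4189 (local minimum); x = sqrt(10)/2 + 2 ≈ 3.5811 (local maximum)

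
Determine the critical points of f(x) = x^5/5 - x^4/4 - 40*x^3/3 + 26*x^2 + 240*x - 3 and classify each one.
f'(x) = x^4 - x^3 - 40*x^2 + 52*x + 240

Solve f'(x) = 0:
  Factor: x^4 - x^3 - 40*x^2 + 52*x + 240 = (x - 5)*(x - 4)*(x + 2)*(x + 6) = 0.
  ⇒ x = -6, -2, 4, 5

f''(x) = 4*x^3 - 3*x^2 - 80*x + 52
Second-derivative test at each critical point:
  f''(-6) = -440 < 0 → local maximum
  f''(-2) = 168 > 0 → local minimum
  f''(4) = -60 < 0 → local maximum
  f''(5) = 77 > 0 → local minimum

Critical points: x = -6 (local maximum); x = -2 (local minimum); x = 4 (local maximum); x = 5 (local minimum)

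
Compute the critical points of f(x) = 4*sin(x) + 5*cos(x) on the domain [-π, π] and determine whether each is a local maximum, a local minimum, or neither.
f'(x) = -5*sin(x) + 4*cos(x)

Solve f'(x) = 0 on [-π, π]:
  f'(x) = 0 ⇔ 4*cos(x) = 5*sin(x) ⇔ tan(x) = 4/5, i.e. x = arctan(4/5) + nπ; keep the solutions lying in [-π, π].
  ⇒ x = -pi + atan(4/5) ≈ -2.4669, atan(4/5) ≈ 0.6747

f''(x) = -4*sin(x) - 5*cos(x)
Second-derivative test at each critical point:
  f''(-2.4669) = 6.4031 > 0 → local minimum
  f''(0.6747) = -6.4031 < 0 → local maximum

Critical points: x = -pi + atan(4/5) ≈ -2.4669 (local minimum); x = atan(4/5) ≈ 0.6747 (local maximum)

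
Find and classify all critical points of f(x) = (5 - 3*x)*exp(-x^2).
f'(x) = (2*x*(3*x - 5) - 3)*exp(-x^2)

Solve f'(x) = 0:
  f'(x) = (6*x^2 - 10*x - 3)·exp(-x^2) and exp(-x^2) > 0 for every x, so f'(x) = 0 ⇔ 6*x^2 - 10*x - 3 = 0.
  6*x^2 - 10*x - 3 = 0 has no rational roots; quadratic formula: x = (10 ± √172)/12.
  ⇒ x = 5/6 - sqrt(43)/6 ≈ -0.2596, 5/6 + sqrt(43)/6 ≈ 1.9262

f''(x) = 2*(2*x^2*(5 - 3*x) + 9*x - 5)*exp(-x^2)
Second-derivative test at each critical point:
  f''(-0.2596) = -12.2603 < 0 → local maximum
  f''(1.9262) = 0.3209 > 0 → local minimum

Critical points: x = 5/6 - sqrt(43)/6 ≈ -0.2596 (local maximum); x = 5/6 + sqrt(43)/6 ≈ 1.9262 (local minimum)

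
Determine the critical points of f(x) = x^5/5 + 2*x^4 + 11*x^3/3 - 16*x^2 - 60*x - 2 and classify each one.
f'(x) = x^4 + 8*x^3 + 11*x^2 - 32*x - 60

Solve f'(x) = 0:
  Factor: x^4 + 8*x^3 + 11*x^2 - 32*x - 60 = (x - 2)*(x + 2)*(x + 3)*(x + 5) = 0.
  ⇒ x = -5, -3, -2, 2

f''(x) = 4*x^3 + 24*x^2 + 22*x - 32
Second-derivative test at each critical point:
  f''(-5) = -42 < 0 → local maximum
  f''(-3) = 10 > 0 → local minimum
  f''(-2) = -12 < 0 → local maximum
  f''(2) = 140 > 0 → local minimum

Critical points: x = -5 (local maximum); x = -3 (local minimum); x = -2 (local maximum); x = 2 (local minimum)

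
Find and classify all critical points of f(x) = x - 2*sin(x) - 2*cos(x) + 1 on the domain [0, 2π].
f'(x) = -2*sqrt(2)*cos(x + pi/4) + 1

Solve f'(x) = 0 on [0, 2π]:
  f'(x) = 0 ⇔ 2*sin(x) - 2*cos(x) = -1. Write the left side as R·cos(x + φ) with R = √((-2)² + (-2)²) = 2*sqrt(2), cos φ = -sqrt(2)/2, sin φ = -sqrt(2)/2; then cos(x + φ) = -sqrt(2)/4. Solve for x and keep the solutions lying in [0, 2π].
  ⇒ x = atan((-1 + sqrt(7))/(1 + sqrt(7))) ≈ 0.4240, atan((-sqrt(7) - 1)/(1 - sqrt(7))) + pi ≈ 4.2884

f''(x) = 2*sqrt(2)*sin(x + pi/4)
Second-derivative test at each critical point:
  f''(0.4240) = 2.6458 > 0 → local minimum
  f''(4.2884) = -2.6458 < 0 → local maximum

Critical points: x = atan((-1 + sqrt(7))/(1 + sqrt(7))) ≈ 0.4240 (local minimum); x = atan((-sqrt(7) - 1)/(1 - sqrt(7))) + pi ≈ 4.2884 (local maximum)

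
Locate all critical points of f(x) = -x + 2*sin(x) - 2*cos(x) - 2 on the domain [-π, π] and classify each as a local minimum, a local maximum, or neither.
f'(x) = 2*sqrt(2)*sin(x + pi/4) - 1

Solve f'(x) = 0 on [-π, π]:
  f'(x) = 0 ⇔ 2*sin(x) + 2*cos(x) = 1. Write the left side as R·cos(x + φ) with R = √(2² + (-2)²) = 2*sqrt(2), cos φ = sqrt(2)/2, sin φ = -sqrt(2)/2; then cos(x + φ) = sqrt(2)/4. Solve for x and keep the solutions lying in [-π, π].
  ⇒ x = atan((1 - sqrt(7))/(1 + sqrt(7))) ≈ -0.4240, atan((1 + sqrt(7))/(1 - sqrt(7))) + pi ≈ 1.9948

f''(x) = 2*sqrt(2)*cos(x + pi/4)
Second-derivative test at each critical point:
  f''(-0.4240) = 2.6458 > 0 → local minimum
  f''(1.9948) = -2.6458 < 0 → local maximum

Critical points: x = atan((1 - sqrt(7))/(1 + sqrt(7))) ≈ -0.4240 (local minimum); x = atan((1 + sqrt(7))/(1 - sqrt(7))) + pi ≈ 1.9948 (local maximum)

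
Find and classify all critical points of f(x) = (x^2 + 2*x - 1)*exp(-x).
f'(x) = (3 - x^2)*exp(-x)

Solve f'(x) = 0:
  f'(x) = (3 - x^2)·exp(-x) and exp(-x) > 0 for every x, so f'(x) = 0 ⇔ 3 - x^2 = 0.
  x^2 - 3 = 0 has no rational roots; quadratic formula: x = (0 ± √12)/2.
  ⇒ x = -sqrt(3) ≈ -1.7321, sqrt(3) ≈ 1.7321

f''(x) = (x^2 - 2*x - 3)*exp(-x)
Second-derivative test at each critical point:
  f''(-1.7321) = 19.5799 > 0 → local minimum
  f''(1.7321) = -0.6129 < 0 → local maximum

Critical points: x = -sqrt(3) ≈ -1.7321 (local minimum); x = sqrt(3) ≈ 1.7321 (local maximum)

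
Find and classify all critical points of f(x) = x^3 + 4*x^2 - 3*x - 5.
f'(x) = 3*x^2 + 8*x - 3

Solve f'(x) = 0:
  Factor: 3*x^2 + 8*x - 3 = (x + 3)*(3*x - 1) = 0.
  ⇒ x = -3, 1/3

f''(x) = 6*x + 8
Second-derivative test at each critical point:
  f''(-3) = -10 < 0 → local maximum
  f''(1/3) = 10 > 0 → local minimum

Critical points: x = -3 (local maximum); x = 1/3 (local minimum)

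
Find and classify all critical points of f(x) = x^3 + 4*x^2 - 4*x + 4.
f'(x) = 3*x^2 + 8*x - 4

Solve f'(x) = 0:
  3*x^2 + 8*x - 4 = 0 has no rational roots; quadratic formula: x = (-8 ± √112)/6.
  ⇒ x = -2*sqrt(7)/3 - 4/3 ≈ -3.0972, -4/3 + 2*sqrt(7)/3 ≈ 0.4305

f''(x) = 6*x + 8
Second-derivative test at each critical point:
  f''(-3.0972) = -10.5830 < 0 → local maximum
  f''(0.4305) = 10.5830 > 0 → local minimum

Critical points: x = -2*sqrt(7)/3 - 4/3 ≈ -3.0972 (local maximum); x = -4/3 + 2*sqrt(7)/3 ≈ 0.4305 (local minimum)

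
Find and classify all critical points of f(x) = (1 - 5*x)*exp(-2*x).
f'(x) = (10*x - 7)*exp(-2*x)

Solve f'(x) = 0:
  f'(x) = (10*x - 7)·exp(-2*x) and exp(-2*x) > 0 for every x, so f'(x) = 0 ⇔ 10*x - 7 = 0.
  10*x - 7 = 0.
  ⇒ x = 7/10

f''(x) = 4*(6 - 5*x)*exp(-2*x)
Second-derivative test at each critical point:
  f''(7/10) = 2.4660 > 0 → local minimum

Critical points: x = 7/10 (local minimum)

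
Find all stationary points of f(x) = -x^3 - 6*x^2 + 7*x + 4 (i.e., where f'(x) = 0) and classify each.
f'(x) = -3*x^2 - 12*x + 7

Solve f'(x) = 0:
  3*x^2 + 12*x - 7 = 0 has no rational roots; quadratic formula: x = (-12 ± √228)/6.
  ⇒ x = -sqrt(57)/3 - 2 ≈ -4.5166, -2 + sqrt(57)/3 ≈ 0.5166

f''(x) = -6*x - 12
Second-derivative test at each critical point:
  f''(-4.5166) = 15.0997 > 0 → local minimum
  f''(0.5166) = -15.0997 < 0 → local maximum

Critical points: x = -sqrt(57)/3 - 2 ≈ -4.5166 (local minimum); x = -2 + sqrt(57)/3 ≈ 0.5166 (local maximum)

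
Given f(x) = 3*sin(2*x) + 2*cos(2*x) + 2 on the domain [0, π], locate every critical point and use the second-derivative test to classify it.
f'(x) = -4*sin(2*x) + 6*cos(2*x)

Solve f'(x) = 0 on [0, π]:
  f'(x) = 0 ⇔ 3*cos(2*x) = 2*sin(2*x) ⇔ tan(2*x) = 3/2, i.e. 2*x = arctan(3/2) + nπ; keep the solutions lying in [0, π].
  ⇒ x = atan(3/2)/2 ≈ 0.4914, atan(3/2)/2 + pi/2 ≈ 2.0622

f''(x) = -12*sin(2*x) - 8*cos(2*x)
Second-derivative test at each critical point:
  f''(0.4914) = -14.4222 < 0 → local maximum
  f''(2.0622) = 14.4222 > 0 → local minimum

Critical points: x = atan(3/2)/2 ≈ 0.4914 (local maximum); x = atan(3/2)/2 + pi/2 ≈ 2.0622 (local minimum)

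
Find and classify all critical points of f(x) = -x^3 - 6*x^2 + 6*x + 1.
f'(x) = -3*x^2 - 12*x + 6

Solve f'(x) = 0:
  Factor: -3*x^2 - 12*x + 6 = -3*(x^2 + 4*x - 2); x^2 + 4*x - 2 = 0 has no rational roots; quadratic formula: x = (-4 ± √24)/2.
  ⇒ x = -sqrt(6) - 2 ≈ -4.4495, -2 + sqrt(6) ≈ 0.4495

f''(x) = -6*x - 12
Second-derivative test at each critical point:
  f''(-4.4495) = 14.6969 > 0 → local minimum
  f''(0.4495) = -14.6969 < 0 → local maximum

Critical points: x = -sqrt(6) - 2 ≈ -4.4495 (local minimum); x = -2 + sqrt(6) ≈ 0.4495 (local maximum)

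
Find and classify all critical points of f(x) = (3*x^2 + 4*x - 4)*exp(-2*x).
f'(x) = 2*(-3*x^2 - x + 6)*exp(-2*x)

Solve f'(x) = 0:
  f'(x) = (-6*x^2 - 2*x + 12)·exp(-2*x) and exp(-2*x) > 0 for every x, so f'(x) = 0 ⇔ -6*x^2 - 2*x + 12 = 0.
  Factor: -6*x^2 - 2*x + 12 = -2*(3*x^2 + x - 6); 3*x^2 + x - 6 = 0 has no rational roots; quadratic formula: x = (-1 ± √73)/6.
  ⇒ x = -sqrt(73)/6 - 1/6 ≈ -1.5907, -1/6 + sqrt(73)/6 ≈ 1.2573

f''(x) = 2*(6*x^2 - 4*x - 13)*exp(-2*x)
Second-derivative test at each critical point:
  f''(-1.5907) = 411.4599 > 0 → local minimum
  f''(1.2573) = -1.3822 < 0 → local maximum

Critical points: x = -sqrt(73)/6 - 1/6 ≈ -1.5907 (local minimum); x = -1/6 + sqrt(73)/6 ≈ 1.2573 (local maximum)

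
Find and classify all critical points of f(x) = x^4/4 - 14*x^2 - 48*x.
f'(x) = x^3 - 28*x - 48

Solve f'(x) = 0:
  Factor: x^3 - 28*x - 48 = (x - 6)*(x + 2)*(x + 4) = 0.
  ⇒ x = -4, -2, 6

f''(x) = 3*x^2 - 28
Second-derivative test at each critical point:
  f''(-4) = 20 > 0 → local minimum
  f''(-2) = -16 < 0 → local maximum
  f''(6) = 80 > 0 → local minimum

Critical points: x = -4 (local minimum); x = -2 (local maximum); x = 6 (local minimum)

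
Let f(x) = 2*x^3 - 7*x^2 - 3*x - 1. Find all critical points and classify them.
f'(x) = 6*x^2 - 14*x - 3

Solve f'(x) = 0:
  6*x^2 - 14*x - 3 = 0 has no rational roots; quadratic formula: x = (14 ± √268)/12.
  ⇒ x = 7/6 - sqrt(67)/6 ≈ -0.1976, 7/6 + sqrt(67)/6 ≈ 2.5309

f''(x) = 12*x - 14
Second-derivative test at each critical point:
  f''(-0.1976) = -16.3707 < 0 → local maximum
  f''(2.5309) = 16.3707 > 0 → local minimum

Critical points: x = 7/6 - sqrt(67)/6 ≈ -0.1976 (local maximum); x = 7/6 + sqrt(67)/6 ≈ 2.5309 (local minimum)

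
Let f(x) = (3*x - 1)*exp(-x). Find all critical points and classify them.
f'(x) = (4 - 3*x)*exp(-x)

Solve f'(x) = 0:
  f'(x) = (4 - 3*x)·exp(-x) and exp(-x) > 0 for every x, so f'(x) = 0 ⇔ 4 - 3*x = 0.
  4 - 3*x = 0.
  ⇒ x = 4/3

f''(x) = (3*x - 7)*exp(-x)
Second-derivative test at each critical point:
  f''(4/3) = -0.7908 < 0 → local maximum

Critical points: x = 4/3 (local maximum)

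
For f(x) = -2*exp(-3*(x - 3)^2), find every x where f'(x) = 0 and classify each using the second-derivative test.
f'(x) = 12*(x - 3)*exp(-3*(x - 3)^2)

Solve f'(x) = 0:
  f'(x) = (12*x - 36)·exp(-3*(x - 3)^2) and exp(-3*(x - 3)^2) > 0 for every x, so f'(x) = 0 ⇔ 12*x - 36 = 0.
  Factor: 12*x - 36 = 12*(x - 3) = 0.
  ⇒ x = 3

f''(x) = 12*(1 - 6*(x - 3)^2)*exp(-3*(x - 3)^2)
Second-derivative test at each critical point:
  f''(3) = 12 > 0 → local minimum

Critical points: x = 3 (local minimum)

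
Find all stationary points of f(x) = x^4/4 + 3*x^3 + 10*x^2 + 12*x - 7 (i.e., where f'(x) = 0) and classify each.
f'(x) = x^3 + 9*x^2 + 20*x + 12

Solve f'(x) = 0:
  Factor: x^3 + 9*x^2 + 20*x + 12 = (x + 1)*(x + 2)*(x + 6) = 0.
  ⇒ x = -6, -2, -1

f''(x) = 3*x^2 + 18*x + 20
Second-derivative test at each critical point:
  f''(-6) = 20 > 0 → local minimum
  f''(-2) = -4 < 0 → local maximum
  f''(-1) = 5 > 0 → local minimum

Critical points: x = -6 (local minimum); x = -2 (local maximum); x = -1 (local minimum)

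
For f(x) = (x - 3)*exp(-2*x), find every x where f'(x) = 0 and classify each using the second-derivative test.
f'(x) = (7 - 2*x)*exp(-2*x)

Solve f'(x) = 0:
  f'(x) = (7 - 2*x)·exp(-2*x) and exp(-2*x) > 0 for every x, so f'(x) = 0 ⇔ 7 - 2*x = 0.
  7 - 2*x = 0.
  ⇒ x = 7/2

f''(x) = 4*(x - 4)*exp(-2*x)
Second-derivative test at each critical point:
  f''(7/2) = -0.0018 < 0 → local maximum

Critical points: x = 7/2 (local maximum)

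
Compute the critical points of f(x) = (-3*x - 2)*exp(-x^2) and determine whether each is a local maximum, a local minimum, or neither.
f'(x) = (2*x*(3*x + 2) - 3)*exp(-x^2)

Solve f'(x) = 0:
  f'(x) = (6*x^2 + 4*x - 3)·exp(-x^2) and exp(-x^2) > 0 for every x, so f'(x) = 0 ⇔ 6*x^2 + 4*x - 3 = 0.
  6*x^2 + 4*x - 3 = 0 has no rational roots; quadratic formula: x = (-4 ± √88)/12.
  ⇒ x = -sqrt(22)/6 - 1/3 ≈ -1.1151, -1/3 + sqrt(22)/6 ≈ 0.4484

f''(x) = 2*(-6*x^3 - 4*x^2 + 9*x + 2)*exp(-x^2)
Second-derivative test at each critical point:
  f''(-1.1151) = -2.7055 < 0 → local maximum
  f''(0.4484) = 7.6722 > 0 → local minimum

Critical points: x = -sqrt(22)/6 - 1/3 ≈ -1.1151 (local maximum); x = -1/3 + sqrt(22)/6 ≈ 0.4484 (local minimum)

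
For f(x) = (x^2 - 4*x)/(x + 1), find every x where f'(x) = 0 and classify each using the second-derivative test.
f'(x) = (x^2 + 2*x - 4)/(x^2 + 2*x + 1)

Solve f'(x) = 0:
  f'(x) = (x^2 + 2*x - 4)/(x + 1)^2; the denominator is positive wherever f is defined, so f'(x) = 0 ⇔ x^2 + 2*x - 4 = 0.
  x^2 + 2*x - 4 = 0 has no rational roots; quadratic formula: x = (-2 ± √20)/2.
  ⇒ x = -sqrt(5) - 1 ≈ -3.2361, -1 + sqrt(5) ≈ 1.2361

f''(x) = 10/(x^3 + 3*x^2 + 3*x + 1)
Second-derivative test at each critical point:
  f''(-3.2361) = -0.8944 < 0 → local maximum
  f''(1.2361) = 0.8944 > 0 → local minimum

Critical points: x = -sqrt(5) - 1 ≈ -3.2361 (local maximum); x = -1 + sqrt(5) ≈ 1.2361 (local minimum)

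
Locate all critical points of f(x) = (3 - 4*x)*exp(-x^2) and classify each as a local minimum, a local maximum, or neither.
f'(x) = 2*(x*(4*x - 3) - 2)*exp(-x^2)

Solve f'(x) = 0:
  f'(x) = (8*x^2 - 6*x - 4)·exp(-x^2) and exp(-x^2) > 0 for every x, so f'(x) = 0 ⇔ 8*x^2 - 6*x - 4 = 0.
  Factor: 8*x^2 - 6*x - 4 = 2*(4*x^2 - 3*x - 2); 4*x^2 - 3*x - 2 = 0 has no rational roots; quadratic formula: x = (3 ± √41)/8.
  ⇒ x = 3/8 - sqrt(41)/8 ≈ -0.4254, 3/8 + sqrt(41)/8 ≈ 1.1754

f''(x) = 2*(2*x^2*(3 - 4*x) + 12*x - 3)*exp(-x^2)
Second-derivative test at each critical point:
  f''(-0.4254) = -10.6864 < 0 → local maximum
  f''(1.1754) = 3.2168 > 0 → local minimum

Critical points: x = 3/8 - sqrt(41)/8 ≈ -0.4254 (local maximum); x = 3/8 + sqrt(41)/8 ≈ 1.1754 (local minimum)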